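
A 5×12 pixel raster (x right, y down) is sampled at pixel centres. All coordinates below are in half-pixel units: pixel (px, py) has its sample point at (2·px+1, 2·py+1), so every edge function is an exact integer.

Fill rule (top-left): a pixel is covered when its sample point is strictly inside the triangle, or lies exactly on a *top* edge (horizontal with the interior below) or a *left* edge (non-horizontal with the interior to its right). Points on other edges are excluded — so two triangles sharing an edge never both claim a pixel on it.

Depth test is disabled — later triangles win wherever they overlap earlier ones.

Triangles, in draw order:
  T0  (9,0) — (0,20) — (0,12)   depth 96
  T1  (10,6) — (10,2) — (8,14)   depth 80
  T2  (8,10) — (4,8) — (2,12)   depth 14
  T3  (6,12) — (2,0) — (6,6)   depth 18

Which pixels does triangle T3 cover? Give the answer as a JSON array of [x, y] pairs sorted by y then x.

T0:
  2·area = 72
  edge (9, 0)→(0, 20): d=(-9,20) right/bottom  bias=-1
  edge (0, 20)→(0, 12): d=(0,-8) top-left  bias=+0
  edge (0, 12)→(9, 0): d=(9,-12) top-left  bias=+0
    (3,1)@(7, 3): e=[13,56,3] → #
    (4,1)@(9, 3): e=[-27,72,27] → ·
    (3,2)@(7, 5): e=[-5,56,21] → ·
    (2,3)@(5, 7): e=[17,40,15] → #
    (3,3)@(7, 7): e=[-23,56,39] → ·
    (1,4)@(3, 9): e=[39,24,9] → #
    (2,4)@(5, 9): e=[-1,40,33] → ·
    (0,5)@(1, 11): e=[61,8,3] → #
    (2,5)@(5, 11): e=[-19,40,51] → ·
    (0,6)@(1, 13): e=[43,8,21] → #
    (2,6)@(5, 13): e=[-37,40,69] → ·
    (0,7)@(1, 15): e=[25,8,39] → #
  covered (9 px):
    · · · · ·
    · · · # ·
    · · · · ·
    · · # · ·
    · # · · ·
    # # · · ·
    # # · · ·
    # · · · ·
    # · · · ·
    · · · · ·
    · · · · ·
    · · · · ·
T1:
  2·area = 8  (B↔C swapped to make it positive)
  edge (10, 6)→(8, 14): d=(-2,8) right/bottom  bias=-1
  edge (8, 14)→(10, 2): d=(2,-12) top-left  bias=+0
  edge (10, 2)→(10, 6): d=(0,4) right/bottom  bias=-1
    (4,4)@(9, 9): e=[2,2,4] → #
    (4,5)@(9, 11): e=[-2,6,4] → ·
  covered (1 px):
    · · · · ·
    · · · · ·
    · · · · ·
    · · · · ·
    · · · · #
    · · · · ·
    · · · · ·
    · · · · ·
    · · · · ·
    · · · · ·
    · · · · ·
    · · · · ·
T2:
  2·area = 20  (B↔C swapped to make it positive)
  edge (8, 10)→(2, 12): d=(-6,2) right/bottom  bias=-1
  edge (2, 12)→(4, 8): d=(2,-4) top-left  bias=+0
  edge (4, 8)→(8, 10): d=(4,2) right/bottom  bias=-1
    (2,4)@(5, 9): e=[12,6,2] → #
    (3,4)@(7, 9): e=[8,14,-2] → ·
    (1,5)@(3, 11): e=[4,2,14] → #
    (2,5)@(5, 11): e=[0,10,10] → ·  [on edge]
    (1,6)@(3, 13): e=[-8,6,22] → ·
  covered (2 px):
    · · · · ·
    · · · · ·
    · · · · ·
    · · · · ·
    · · # · ·
    · # · · ·
    · · · · ·
    · · · · ·
    · · · · ·
    · · · · ·
    · · · · ·
    · · · · ·
T3:
  2·area = 24
  edge (6, 12)→(2, 0): d=(-4,-12) top-left  bias=+0
  edge (2, 0)→(6, 6): d=(4,6) right/bottom  bias=-1
  edge (6, 6)→(6, 12): d=(0,6) right/bottom  bias=-1
    (1,1)@(3, 3): e=[0,6,18] → #  [on edge]
    (2,1)@(5, 3): e=[24,-6,6] → ·
    (1,2)@(3, 5): e=[-8,14,18] → ·
    (2,2)@(5, 5): e=[16,2,6] → #
    (3,2)@(7, 5): e=[40,-10,-6] → ·
    (2,3)@(5, 7): e=[8,10,6] → #
    (3,3)@(7, 7): e=[32,-2,-6] → ·
    (2,4)@(5, 9): e=[0,18,6] → #  [on edge]
    (3,4)@(7, 9): e=[24,6,-6] → ·
    (2,5)@(5, 11): e=[-8,26,6] → ·
    (3,7)@(7, 15): e=[0,30,-6] → ·  [on edge]
    (4,10)@(9, 21): e=[0,42,-18] → ·  [on edge]
  covered (4 px):
    · · · · ·
    · # · · ·
    · · # · ·
    · · # · ·
    · · # · ·
    · · · · ·
    · · · · ·
    · · · · ·
    · · · · ·
    · · · · ·
    · · · · ·
    · · · · ·

Answer: [[1,1],[2,2],[2,3],[2,4]]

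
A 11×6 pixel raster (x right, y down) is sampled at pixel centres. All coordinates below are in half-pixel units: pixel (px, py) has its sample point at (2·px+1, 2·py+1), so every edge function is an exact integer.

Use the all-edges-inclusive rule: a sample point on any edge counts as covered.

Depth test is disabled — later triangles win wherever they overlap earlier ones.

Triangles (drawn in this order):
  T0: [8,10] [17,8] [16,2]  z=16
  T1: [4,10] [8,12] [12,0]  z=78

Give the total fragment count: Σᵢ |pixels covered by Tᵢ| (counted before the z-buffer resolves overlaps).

T0:
  2·area = 56  (B↔C swapped to make it positive)
  edge (8, 10)→(16, 2): d=(8,-8) inclusive
  edge (16, 2)→(17, 8): d=(1,6) inclusive
  edge (17, 8)→(8, 10): d=(-9,2) inclusive
    (8,0)@(17, 1): e=[0,-7,63] → ·  [on edge]
    (7,1)@(15, 3): e=[0,7,49] → #  [on edge]
    (8,1)@(17, 3): e=[16,-5,45] → ·
    (6,2)@(13, 5): e=[0,21,35] → #  [on edge]
    (8,2)@(17, 5): e=[32,-3,27] → ·
    (5,3)@(11, 7): e=[0,35,21] → #  [on edge]
    (8,3)@(17, 7): e=[48,-1,9] → ·
    (4,4)@(9, 9): e=[0,49,7] → #  [on edge]
    (6,4)@(13, 9): e=[32,25,-1] → ·
    (7,4)@(15, 9): e=[48,13,-5] → ·
    (3,5)@(7, 11): e=[0,63,-7] → ·  [on edge]
    (4,5)@(9, 11): e=[16,51,-11] → ·
  covered (8 px):
    · · · · · · · · · · ·
    · · · · · · · # · · ·
    · · · · · · # # · · ·
    · · · · · # # # · · ·
    · · · · # # · · · · ·
    · · · · · · · · · · ·
T1:
  2·area = 56  (B↔C swapped to make it positive)
  edge (4, 10)→(12, 0): d=(8,-10) inclusive
  edge (12, 0)→(8, 12): d=(-4,12) inclusive
  edge (8, 12)→(4, 10): d=(-4,-2) inclusive
    (5,1)@(11, 3): e=[14,0,42] → #  [on edge]
    (6,1)@(13, 3): e=[34,-24,46] → ·
    (4,2)@(9, 5): e=[10,16,30] → #
    (5,2)@(11, 5): e=[30,-8,34] → ·
    (3,3)@(7, 7): e=[6,32,18] → #
    (5,3)@(11, 7): e=[46,-16,26] → ·
    (2,4)@(5, 9): e=[2,48,6] → #
    (4,4)@(9, 9): e=[42,0,14] → #  [on edge]
    (5,4)@(11, 9): e=[62,-24,18] → ·
    (2,5)@(5, 11): e=[18,40,-2] → ·
    (3,5)@(7, 11): e=[38,16,2] → #
    (4,5)@(9, 11): e=[58,-8,6] → ·
  covered (8 px):
    · · · · · · · · · · ·
    · · · · · # · · · · ·
    · · · · # · · · · · ·
    · · · # # · · · · · ·
    · · # # # · · · · · ·
    · · · # · · · · · · ·

Result: 16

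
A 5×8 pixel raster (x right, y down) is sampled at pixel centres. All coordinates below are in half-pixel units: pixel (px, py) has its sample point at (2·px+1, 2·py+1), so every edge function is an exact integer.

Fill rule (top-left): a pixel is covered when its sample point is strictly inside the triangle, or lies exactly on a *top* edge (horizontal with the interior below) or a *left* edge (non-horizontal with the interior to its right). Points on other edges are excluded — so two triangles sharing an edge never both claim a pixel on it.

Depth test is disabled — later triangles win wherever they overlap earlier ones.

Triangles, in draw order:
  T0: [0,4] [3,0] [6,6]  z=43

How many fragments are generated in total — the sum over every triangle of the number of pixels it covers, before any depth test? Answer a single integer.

T0:
  2·area = 30
  edge (0, 4)→(3, 0): d=(3,-4) top-left  bias=+0
  edge (3, 0)→(6, 6): d=(3,6) right/bottom  bias=-1
  edge (6, 6)→(0, 4): d=(-6,-2) top-left  bias=+0
    (1,0)@(3, 1): e=[3,3,24] → #
    (2,0)@(5, 1): e=[11,-9,28] → ·
    (0,1)@(1, 3): e=[1,21,8] → #
    (2,1)@(5, 3): e=[17,-3,16] → ·
    (0,2)@(1, 5): e=[7,27,-4] → ·
    (1,2)@(3, 5): e=[15,15,0] → #  [on edge]
    (2,2)@(5, 5): e=[23,3,4] → #
    (3,2)@(7, 5): e=[31,-9,8] → ·
    (1,3)@(3, 7): e=[21,21,-12] → ·
    (2,3)@(5, 7): e=[29,9,-8] → ·
    (4,3)@(9, 7): e=[45,-15,0] → ·  [on edge]
  covered (5 px):
    · # · · ·
    # # · · ·
    · # # · ·
    · · · · ·
    · · · · ·
    · · · · ·
    · · · · ·
    · · · · ·

Answer: 5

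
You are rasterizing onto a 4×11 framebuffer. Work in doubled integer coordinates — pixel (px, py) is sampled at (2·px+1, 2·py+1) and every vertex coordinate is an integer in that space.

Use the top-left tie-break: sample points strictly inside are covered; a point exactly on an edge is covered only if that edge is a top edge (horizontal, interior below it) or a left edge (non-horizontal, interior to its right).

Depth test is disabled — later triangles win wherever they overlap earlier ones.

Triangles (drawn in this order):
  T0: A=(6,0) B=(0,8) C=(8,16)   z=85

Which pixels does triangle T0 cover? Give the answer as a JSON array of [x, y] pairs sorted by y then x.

T0:
  2·area = 112  (B↔C swapped to make it positive)
  edge (6, 0)→(8, 16): d=(2,16) right/bottom  bias=-1
  edge (8, 16)→(0, 8): d=(-8,-8) top-left  bias=+0
  edge (0, 8)→(6, 0): d=(6,-8) top-left  bias=+0
    (2,1)@(5, 3): e=[22,80,10] → X
    (3,1)@(7, 3): e=[-10,96,26] → .
    (1,2)@(3, 5): e=[58,48,6] → X
    (3,2)@(7, 5): e=[-6,80,38] → .
    (0,3)@(1, 7): e=[94,16,2] → X
    (3,3)@(7, 7): e=[-2,64,50] → .
    (0,4)@(1, 9): e=[98,0,14] → X  [on edge]
    (3,4)@(7, 9): e=[2,48,62] → X
    (0,5)@(1, 11): e=[102,-16,26] → .
    (1,5)@(3, 11): e=[70,0,42] → X  [on edge]
    (1,6)@(3, 13): e=[74,-16,54] → .
    (2,6)@(5, 13): e=[42,0,70] → X  [on edge]
    (3,7)@(7, 15): e=[14,0,98] → X  [on edge]
  covered (16 px):
    . . . .
    . . X .
    . X X .
    X X X .
    X X X X
    . X X X
    . . X X
    . . . X
    . . . .
    . . . .
    . . . .

Final: [[2,1],[1,2],[2,2],[0,3],[1,3],[2,3],[0,4],[1,4],[2,4],[3,4],[1,5],[2,5],[3,5],[2,6],[3,6],[3,7]]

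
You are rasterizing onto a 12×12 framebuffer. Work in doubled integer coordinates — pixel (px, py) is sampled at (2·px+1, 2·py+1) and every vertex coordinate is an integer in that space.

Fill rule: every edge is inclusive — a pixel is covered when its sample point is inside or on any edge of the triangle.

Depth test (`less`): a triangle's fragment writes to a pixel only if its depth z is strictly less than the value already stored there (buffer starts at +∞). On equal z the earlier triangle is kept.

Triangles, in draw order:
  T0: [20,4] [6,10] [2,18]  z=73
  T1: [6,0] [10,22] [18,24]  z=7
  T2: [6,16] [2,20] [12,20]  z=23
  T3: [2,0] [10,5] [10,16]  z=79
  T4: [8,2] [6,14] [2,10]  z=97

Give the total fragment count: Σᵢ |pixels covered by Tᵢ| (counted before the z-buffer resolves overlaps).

T0:
  2·area = 88  (B↔C swapped to make it positive)
  edge (20, 4)→(2, 18): d=(-18,14) inclusive
  edge (2, 18)→(6, 10): d=(4,-8) inclusive
  edge (6, 10)→(20, 4): d=(14,-6) inclusive
    (6,3)@(13, 7): e=[44,44,0] → #  [on edge]
    (7,3)@(15, 7): e=[16,60,12] → #
    (8,3)@(17, 7): e=[-12,76,24] → ·
    (4,4)@(9, 9): e=[64,20,4] → #
    (5,4)@(11, 9): e=[36,36,16] → #
    (7,4)@(15, 9): e=[-20,68,40] → ·
    (3,5)@(7, 11): e=[56,12,20] → #
    (5,5)@(11, 11): e=[0,44,44] → #  [on edge]
    (6,5)@(13, 11): e=[-28,60,56] → ·
    (2,6)@(5, 13): e=[48,4,36] → #
    (4,6)@(9, 13): e=[-8,36,60] → ·
    (5,6)@(11, 13): e=[-36,52,72] → ·
  covered (12 px):
    · · · · · · · · · · · ·
    · · · · · · · · · · · ·
    · · · · · · · · · · · ·
    · · · · · · # # · · · ·
    · · · · # # # · · · · ·
    · · · # # # · · · · · ·
    · · # # · · · · · · · ·
    · · # · · · · · · · · ·
    · # · · · · · · · · · ·
    · · · · · · · · · · · ·
    · · · · · · · · · · · ·
    · · · · · · · · · · · ·
T1:
  2·area = 168  (B↔C swapped to make it positive)
  edge (6, 0)→(18, 24): d=(12,24) inclusive
  edge (18, 24)→(10, 22): d=(-8,-2) inclusive
  edge (10, 22)→(6, 0): d=(-4,-22) inclusive
    (3,1)@(7, 3): e=[12,146,10] → #
    (4,1)@(9, 3): e=[-36,150,54] → ·
    (3,2)@(7, 5): e=[36,130,2] → #
    (4,2)@(9, 5): e=[-12,134,46] → ·
    (3,3)@(7, 7): e=[60,114,-6] → ·
    (4,3)@(9, 7): e=[12,118,38] → #
    (5,3)@(11, 7): e=[-36,122,82] → ·
    (4,4)@(9, 9): e=[36,102,30] → #
    (5,4)@(11, 9): e=[-12,106,74] → ·
    (4,5)@(9, 11): e=[60,86,22] → #
    (5,5)@(11, 11): e=[12,90,66] → #
    (6,5)@(13, 11): e=[-36,94,110] → ·
  covered (21 px):
    · · · · · · · · · · · ·
    · · · # · · · · · · · ·
    · · · # · · · · · · · ·
    · · · · # · · · · · · ·
    · · · · # · · · · · · ·
    · · · · # # · · · · · ·
    · · · · # # · · · · · ·
    · · · · # # # · · · · ·
    · · · · · # # · · · · ·
    · · · · · # # # · · · ·
    · · · · · # # # · · · ·
    · · · · · · · # # · · ·
T2:
  2·area = 40  (B↔C swapped to make it positive)
  edge (6, 16)→(12, 20): d=(6,4) inclusive
  edge (12, 20)→(2, 20): d=(-10,0) inclusive
  edge (2, 20)→(6, 16): d=(4,-4) inclusive
    (10,0)@(21, 1): e=[-150,190,0] → ·  [on edge]
    (9,1)@(19, 3): e=[-130,170,0] → ·  [on edge]
    (8,2)@(17, 5): e=[-110,150,0] → ·  [on edge]
    (7,3)@(15, 7): e=[-90,130,0] → ·  [on edge]
    (6,4)@(13, 9): e=[-70,110,0] → ·  [on edge]
    (5,5)@(11, 11): e=[-50,90,0] → ·  [on edge]
    (4,6)@(9, 13): e=[-30,70,0] → ·  [on edge]
    (3,7)@(7, 15): e=[-10,50,0] → ·  [on edge]
    (2,8)@(5, 17): e=[10,30,0] → #  [on edge]
    (3,8)@(7, 17): e=[2,30,8] → #
    (4,8)@(9, 17): e=[-6,30,16] → ·
    (1,9)@(3, 19): e=[30,10,0] → #  [on edge]
    (0,10)@(1, 21): e=[50,-10,0] → ·  [on edge]
  covered (6 px):
    · · · · · · · · · · · ·
    · · · · · · · · · · · ·
    · · · · · · · · · · · ·
    · · · · · · · · · · · ·
    · · · · · · · · · · · ·
    · · · · · · · · · · · ·
    · · · · · · · · · · · ·
    · · · · · · · · · · · ·
    · · # # · · · · · · · ·
    · # # # # · · · · · · ·
    · · · · · · · · · · · ·
    · · · · · · · · · · · ·
T3:
  2·area = 88
  edge (2, 0)→(10, 5): d=(8,5) inclusive
  edge (10, 5)→(10, 16): d=(0,11) inclusive
  edge (10, 16)→(2, 0): d=(-8,-16) inclusive
    (1,0)@(3, 1): e=[3,77,8] → #
    (2,0)@(5, 1): e=[-7,55,40] → ·
    (1,1)@(3, 3): e=[19,77,-8] → ·
    (2,1)@(5, 3): e=[9,55,24] → #
    (3,1)@(7, 3): e=[-1,33,56] → ·
    (2,2)@(5, 5): e=[25,55,8] → #
    (3,2)@(7, 5): e=[15,33,40] → #
    (4,2)@(9, 5): e=[5,11,72] → #
    (5,2)@(11, 5): e=[-5,-11,104] → ·
    (2,3)@(5, 7): e=[41,55,-8] → ·
    (3,3)@(7, 7): e=[31,33,24] → #
    (5,3)@(11, 7): e=[11,-11,88] → ·
  covered (11 px):
    · # · · · · · · · · · ·
    · · # · · · · · · · · ·
    · · # # # · · · · · · ·
    · · · # # · · · · · · ·
    · · · # # · · · · · · ·
    · · · · # · · · · · · ·
    · · · · # · · · · · · ·
    · · · · · · · · · · · ·
    · · · · · · · · · · · ·
    · · · · · · · · · · · ·
    · · · · · · · · · · · ·
    · · · · · · · · · · · ·
T4:
  2·area = 56
  edge (8, 2)→(6, 14): d=(-2,12) inclusive
  edge (6, 14)→(2, 10): d=(-4,-4) inclusive
  edge (2, 10)→(8, 2): d=(6,-8) inclusive
    (3,2)@(7, 5): e=[6,40,10] → #
    (4,2)@(9, 5): e=[-18,48,26] → ·
    (2,3)@(5, 7): e=[26,24,6] → #
    (4,3)@(9, 7): e=[-22,40,38] → ·
    (0,4)@(1, 9): e=[70,0,-14] → ·  [on edge]
    (1,4)@(3, 9): e=[46,8,2] → #
    (3,4)@(7, 9): e=[-2,24,34] → ·
    (1,5)@(3, 11): e=[42,0,14] → #  [on edge]
    (3,5)@(7, 11): e=[-6,16,46] → ·
    (1,6)@(3, 13): e=[38,-8,26] → ·
    (2,6)@(5, 13): e=[14,0,42] → #  [on edge]
    (3,6)@(7, 13): e=[-10,8,58] → ·
    (3,7)@(7, 15): e=[-14,0,70] → ·  [on edge]
    (4,8)@(9, 17): e=[-42,0,98] → ·  [on edge]
    (5,9)@(11, 19): e=[-70,0,126] → ·  [on edge]
    (6,10)@(13, 21): e=[-98,0,154] → ·  [on edge]
    (7,11)@(15, 23): e=[-126,0,182] → ·  [on edge]
  covered (8 px):
    · · · · · · · · · · · ·
    · · · · · · · · · · · ·
    · · · # · · · · · · · ·
    · · # # · · · · · · · ·
    · # # · · · · · · · · ·
    · # # · · · · · · · · ·
    · · # · · · · · · · · ·
    · · · · · · · · · · · ·
    · · · · · · · · · · · ·
    · · · · · · · · · · · ·
    · · · · · · · · · · · ·
    · · · · · · · · · · · ·

Answer: 58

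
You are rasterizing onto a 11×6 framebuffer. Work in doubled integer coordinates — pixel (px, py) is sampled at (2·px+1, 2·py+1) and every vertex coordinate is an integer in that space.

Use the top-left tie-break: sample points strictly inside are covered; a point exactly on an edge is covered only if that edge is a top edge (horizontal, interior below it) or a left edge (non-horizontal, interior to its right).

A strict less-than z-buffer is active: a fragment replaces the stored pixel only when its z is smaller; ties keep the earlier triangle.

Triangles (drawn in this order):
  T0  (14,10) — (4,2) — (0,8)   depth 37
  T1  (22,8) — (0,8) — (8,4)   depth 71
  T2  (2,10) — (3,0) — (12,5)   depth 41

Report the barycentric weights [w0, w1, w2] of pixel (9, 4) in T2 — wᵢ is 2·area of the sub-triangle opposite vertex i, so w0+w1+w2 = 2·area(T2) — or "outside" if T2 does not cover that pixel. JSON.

T0:
  2·area = 92  (B↔C swapped to make it positive)
  edge (14, 10)→(0, 8): d=(-14,-2) top-left  bias=+0
  edge (0, 8)→(4, 2): d=(4,-6) top-left  bias=+0
  edge (4, 2)→(14, 10): d=(10,8) right/bottom  bias=-1
    (2,1)@(5, 3): e=[80,10,2] → #
    (3,1)@(7, 3): e=[84,22,-14] → ·
    (1,2)@(3, 5): e=[48,6,38] → #
    (3,2)@(7, 5): e=[56,30,6] → #
    (4,2)@(9, 5): e=[60,42,-10] → ·
    (0,3)@(1, 7): e=[16,2,74] → #
    (4,3)@(9, 7): e=[32,50,10] → #
    (5,3)@(11, 7): e=[36,62,-6] → ·
    (0,4)@(1, 9): e=[-12,10,94] → ·
    (1,4)@(3, 9): e=[-8,22,78] → ·
    (2,4)@(5, 9): e=[-4,34,62] → ·
    (3,4)@(7, 9): e=[0,46,46] → #  [on edge]
    (10,5)@(21, 11): e=[0,138,-46] → ·  [on edge]
  covered (12 px):
    · · · · · · · · · · ·
    · · # · · · · · · · ·
    · # # # · · · · · · ·
    # # # # # · · · · · ·
    · · · # # # · · · · ·
    · · · · · · · · · · ·
T1:
  2·area = 88
  edge (22, 8)→(0, 8): d=(-22,0) right/bottom  bias=-1
  edge (0, 8)→(8, 4): d=(8,-4) top-left  bias=+0
  edge (8, 4)→(22, 8): d=(14,4) right/bottom  bias=-1
    (3,2)@(7, 5): e=[66,4,18] → #
    (4,2)@(9, 5): e=[66,12,10] → #
    (5,2)@(11, 5): e=[66,20,2] → #
    (6,2)@(13, 5): e=[66,28,-6] → ·
    (1,3)@(3, 7): e=[22,4,62] → #
    (2,3)@(5, 7): e=[22,12,54] → #
    (6,3)@(13, 7): e=[22,44,22] → #
    (7,3)@(15, 7): e=[22,52,14] → #
    (8,3)@(17, 7): e=[22,60,6] → #
    (9,3)@(19, 7): e=[22,68,-2] → ·
    (1,4)@(3, 9): e=[-22,20,90] → ·
    (2,4)@(5, 9): e=[-22,28,82] → ·
  covered (11 px):
    · · · · · · · · · · ·
    · · · · · · · · · · ·
    · · · # # # · · · · ·
    · # # # # # # # # · ·
    · · · · · · · · · · ·
    · · · · · · · · · · ·
T2:
  2·area = 95
  edge (2, 10)→(3, 0): d=(1,-10) top-left  bias=+0
  edge (3, 0)→(12, 5): d=(9,5) right/bottom  bias=-1
  edge (12, 5)→(2, 10): d=(-10,5) right/bottom  bias=-1
    (1,0)@(3, 1): e=[1,9,85] → #
    (2,0)@(5, 1): e=[21,-1,75] → ·
    (1,1)@(3, 3): e=[3,27,65] → #
    (2,1)@(5, 3): e=[23,17,55] → #
    (3,1)@(7, 3): e=[43,7,45] → #
    (4,1)@(9, 3): e=[63,-3,35] → ·
    (1,2)@(3, 5): e=[5,45,45] → #
    (4,2)@(9, 5): e=[65,15,15] → #
    (5,2)@(11, 5): e=[85,5,5] → #
    (6,2)@(13, 5): e=[105,-5,-5] → ·
    (1,3)@(3, 7): e=[7,63,25] → #
    (4,3)@(9, 7): e=[67,33,-5] → ·
  covered (13 px):
    · # · · · · · · · · ·
    · # # # · · · · · · ·
    · # # # # # · · · · ·
    · # # # · · · · · · ·
    · # · · · · · · · · ·
    · · · · · · · · · · ·

Final: "outside"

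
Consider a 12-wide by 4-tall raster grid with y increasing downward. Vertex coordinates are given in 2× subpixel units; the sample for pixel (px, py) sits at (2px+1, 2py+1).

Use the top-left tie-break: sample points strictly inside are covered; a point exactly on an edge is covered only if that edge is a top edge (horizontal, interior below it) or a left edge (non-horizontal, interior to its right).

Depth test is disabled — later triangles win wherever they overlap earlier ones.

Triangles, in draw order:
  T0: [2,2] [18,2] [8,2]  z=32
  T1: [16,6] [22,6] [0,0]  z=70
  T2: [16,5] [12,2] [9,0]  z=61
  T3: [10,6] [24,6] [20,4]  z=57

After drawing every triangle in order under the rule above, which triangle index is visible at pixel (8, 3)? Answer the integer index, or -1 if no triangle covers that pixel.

T0:
  degenerate (2·area = 0) — covers nothing
T1:
  2·area = 36  (B↔C swapped to make it positive)
  edge (16, 6)→(0, 0): d=(-16,-6) top-left  bias=+0
  edge (0, 0)→(22, 6): d=(22,6) right/bottom  bias=-1
  edge (22, 6)→(16, 6): d=(-6,0) right/bottom  bias=-1
    (1,0)@(3, 1): e=[2,4,30] → X
    (2,0)@(5, 1): e=[14,-8,30] → .
    (1,1)@(3, 3): e=[-30,48,18] → .
    (4,1)@(9, 3): e=[6,12,18] → X
    (5,1)@(11, 3): e=[18,0,18] → .  [on edge]
    (4,2)@(9, 5): e=[-26,56,6] → .
    (7,2)@(15, 5): e=[10,20,6] → X
    (8,2)@(17, 5): e=[22,8,6] → X
    (9,2)@(19, 5): e=[34,-4,6] → .
    (7,3)@(15, 7): e=[-22,64,-6] → .
    (8,3)@(17, 7): e=[-10,52,-6] → .
  covered (4 px):
    . X . . . . . . . . . .
    . . . . X . . . . . . .
    . . . . . . . X X . . .
    . . . . . . . . . . . .
T2:
  2·area = 1  (B↔C swapped to make it positive)
  edge (16, 5)→(9, 0): d=(-7,-5) top-left  bias=+0
  edge (9, 0)→(12, 2): d=(3,2) right/bottom  bias=-1
  edge (12, 2)→(16, 5): d=(4,3) right/bottom  bias=-1
  covered (0 px):
    . . . . . . . . . . . .
    . . . . . . . . . . . .
    . . . . . . . . . . . .
    . . . . . . . . . . . .
T3:
  2·area = 28  (B↔C swapped to make it positive)
  edge (10, 6)→(20, 4): d=(10,-2) top-left  bias=+0
  edge (20, 4)→(24, 6): d=(4,2) right/bottom  bias=-1
  edge (24, 6)→(10, 6): d=(-14,0) right/bottom  bias=-1
    (7,2)@(15, 5): e=[0,14,14] → X  [on edge]
    (8,2)@(17, 5): e=[4,10,14] → X
    (9,2)@(19, 5): e=[8,6,14] → X
    (10,2)@(21, 5): e=[12,2,14] → X
    (11,2)@(23, 5): e=[16,-2,14] → .
    (2,3)@(5, 7): e=[0,42,-14] → .  [on edge]
    (7,3)@(15, 7): e=[20,22,-14] → .
    (8,3)@(17, 7): e=[24,18,-14] → .
    (9,3)@(19, 7): e=[28,14,-14] → .
    (10,3)@(21, 7): e=[32,10,-14] → .
  covered (4 px):
    . . . . . . . . . . . .
    . . . . . . . . . . . .
    . . . . . . . X X X X .
    . . . . . . . . . . . .

Z-buffer (winner per pixel, '.' = empty):
  . 1 . . . . . . . . . .
  . . . . 1 . . . . . . .
  . . . . . . . 3 3 3 3 .
  . . . . . . . . . . . .

Final: -1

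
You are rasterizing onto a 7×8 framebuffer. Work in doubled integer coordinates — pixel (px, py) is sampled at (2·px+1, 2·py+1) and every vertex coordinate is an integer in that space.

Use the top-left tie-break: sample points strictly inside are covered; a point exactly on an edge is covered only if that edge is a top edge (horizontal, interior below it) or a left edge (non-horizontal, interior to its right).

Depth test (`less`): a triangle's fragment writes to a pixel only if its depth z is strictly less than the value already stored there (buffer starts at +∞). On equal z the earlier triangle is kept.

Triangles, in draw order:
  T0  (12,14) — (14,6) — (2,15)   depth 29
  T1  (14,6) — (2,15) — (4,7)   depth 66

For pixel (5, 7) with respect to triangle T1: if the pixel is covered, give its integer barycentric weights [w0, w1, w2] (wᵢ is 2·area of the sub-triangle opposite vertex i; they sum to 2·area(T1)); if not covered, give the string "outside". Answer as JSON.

T0:
  2·area = 78  (B↔C swapped to make it positive)
  edge (12, 14)→(2, 15): d=(-10,1) right/bottom  bias=-1
  edge (2, 15)→(14, 6): d=(12,-9) top-left  bias=+0
  edge (14, 6)→(12, 14): d=(-2,8) right/bottom  bias=-1
    (6,3)@(13, 7): e=[69,3,6] → █
    (5,4)@(11, 9): e=[51,9,18] → █
    (4,5)@(9, 11): e=[33,15,30] → █
    (6,5)@(13, 11): e=[29,51,-2] → ·
    (2,6)@(5, 13): e=[17,3,58] → █
    (3,6)@(7, 13): e=[15,21,42] → █
    (6,6)@(13, 13): e=[9,75,-6] → ·
    (2,7)@(5, 15): e=[-3,27,54] → ·
    (3,7)@(7, 15): e=[-5,45,38] → ·
    (4,7)@(9, 15): e=[-7,63,22] → ·
    (5,7)@(11, 15): e=[-9,81,6] → ·
  covered (9 px):
    · · · · · · ·
    · · · · · · ·
    · · · · · · ·
    · · · · · · █
    · · · · · █ █
    · · · · █ █ ·
    · · █ █ █ █ ·
    · · · · · · ·
T1:
  2·area = 78
  edge (14, 6)→(2, 15): d=(-12,9) right/bottom  bias=-1
  edge (2, 15)→(4, 7): d=(2,-8) top-left  bias=+0
  edge (4, 7)→(14, 6): d=(10,-1) top-left  bias=+0
    (2,1)@(5, 3): e=[117,0,-39] → ·  [on edge]
    (2,3)@(5, 7): e=[69,8,1] → █
    (3,3)@(7, 7): e=[51,24,3] → █
    (4,3)@(9, 7): e=[33,40,5] → █
    (5,3)@(11, 7): e=[15,56,7] → █
    (6,3)@(13, 7): e=[-3,72,9] → ·
    (2,4)@(5, 9): e=[45,12,21] → █
    (5,4)@(11, 9): e=[-9,60,27] → ·
    (1,5)@(3, 11): e=[39,0,39] → █  [on edge]
    (4,5)@(9, 11): e=[-15,48,45] → ·
    (1,6)@(3, 13): e=[15,4,59] → █
    (2,6)@(5, 13): e=[-3,20,61] → ·
  covered (11 px):
    · · · · · · ·
    · · · · · · ·
    · · · · · · ·
    · · █ █ █ █ ·
    · · █ █ █ · ·
    · █ █ █ · · ·
    · █ · · · · ·
    · · · · · · ·

Result: "outside"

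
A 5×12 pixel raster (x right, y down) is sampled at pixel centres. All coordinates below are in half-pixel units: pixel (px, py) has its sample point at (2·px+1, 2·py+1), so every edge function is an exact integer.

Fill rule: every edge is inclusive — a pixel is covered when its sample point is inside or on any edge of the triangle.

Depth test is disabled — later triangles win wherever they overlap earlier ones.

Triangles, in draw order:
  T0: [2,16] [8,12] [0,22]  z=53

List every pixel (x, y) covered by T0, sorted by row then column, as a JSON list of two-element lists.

T0:
  2·area = 28
  edge (2, 16)→(8, 12): d=(6,-4) inclusive
  edge (8, 12)→(0, 22): d=(-8,10) inclusive
  edge (0, 22)→(2, 16): d=(2,-6) inclusive
    (3,0)@(7, 1): e=[-70,98,0] → ·  [on edge]
    (2,3)@(5, 7): e=[-42,70,0] → ·  [on edge]
    (1,6)@(3, 13): e=[-14,42,0] → ·  [on edge]
    (3,6)@(7, 13): e=[2,2,24] → #
    (4,6)@(9, 13): e=[10,-18,36] → ·
    (2,7)@(5, 15): e=[6,6,16] → #
    (3,7)@(7, 15): e=[14,-14,28] → ·
    (1,8)@(3, 17): e=[10,10,8] → #
    (2,8)@(5, 17): e=[18,-10,20] → ·
    (0,9)@(1, 19): e=[14,14,0] → #  [on edge]
    (1,9)@(3, 19): e=[22,-6,12] → ·
    (0,10)@(1, 21): e=[26,-2,4] → ·
  covered (4 px):
    · · · · ·
    · · · · ·
    · · · · ·
    · · · · ·
    · · · · ·
    · · · · ·
    · · · # ·
    · · # · ·
    · # · · ·
    # · · · ·
    · · · · ·
    · · · · ·

Answer: [[3,6],[2,7],[1,8],[0,9]]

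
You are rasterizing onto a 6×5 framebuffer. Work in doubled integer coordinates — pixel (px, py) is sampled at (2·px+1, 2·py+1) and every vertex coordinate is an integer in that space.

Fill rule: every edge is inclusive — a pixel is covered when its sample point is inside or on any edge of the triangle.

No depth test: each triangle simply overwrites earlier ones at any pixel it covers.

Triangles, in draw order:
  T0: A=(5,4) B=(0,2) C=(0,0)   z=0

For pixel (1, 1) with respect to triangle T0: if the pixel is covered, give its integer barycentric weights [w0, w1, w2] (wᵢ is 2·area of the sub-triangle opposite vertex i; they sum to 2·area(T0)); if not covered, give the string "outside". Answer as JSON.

T0:
  2·area = 10
  edge (5, 4)→(0, 2): d=(-5,-2) inclusive
  edge (0, 2)→(0, 0): d=(0,-2) inclusive
  edge (0, 0)→(5, 4): d=(5,4) inclusive
    (0,0)@(1, 1): e=[7,2,1] → █
    (1,0)@(3, 1): e=[11,6,-7] → ·
    (0,1)@(1, 3): e=[-3,2,11] → ·
    (1,1)@(3, 3): e=[1,6,3] → █
    (2,1)@(5, 3): e=[5,10,-5] → ·
    (1,2)@(3, 5): e=[-9,6,13] → ·
  covered (2 px):
    █ · · · · ·
    · █ · · · ·
    · · · · · ·
    · · · · · ·
    · · · · · ·

Answer: [6,3,1]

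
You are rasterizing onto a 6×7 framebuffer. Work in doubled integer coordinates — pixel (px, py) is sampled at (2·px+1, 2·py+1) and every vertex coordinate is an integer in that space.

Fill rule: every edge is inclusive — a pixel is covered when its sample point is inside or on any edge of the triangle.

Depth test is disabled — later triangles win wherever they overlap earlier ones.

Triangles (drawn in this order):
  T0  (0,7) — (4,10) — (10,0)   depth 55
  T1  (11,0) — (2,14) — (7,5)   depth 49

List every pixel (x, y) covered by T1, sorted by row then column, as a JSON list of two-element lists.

T0:
  2·area = 58  (B↔C swapped to make it positive)
  edge (0, 7)→(10, 0): d=(10,-7) inclusive
  edge (10, 0)→(4, 10): d=(-6,10) inclusive
  edge (4, 10)→(0, 7): d=(-4,-3) inclusive
    (4,0)@(9, 1): e=[3,4,51] → X
    (5,0)@(11, 1): e=[17,-16,57] → .
    (3,1)@(7, 3): e=[9,12,37] → X
    (4,1)@(9, 3): e=[23,-8,43] → .
    (1,2)@(3, 5): e=[1,40,17] → X
    (2,2)@(5, 5): e=[15,20,23] → X
    (3,2)@(7, 5): e=[29,0,29] → X  [on edge]
    (4,2)@(9, 5): e=[43,-20,35] → .
    (0,3)@(1, 7): e=[7,48,3] → X
    (3,3)@(7, 7): e=[49,-12,21] → .
    (0,4)@(1, 9): e=[27,36,-5] → .
    (1,4)@(3, 9): e=[41,16,1] → X
  covered (9 px):
    . . . . X .
    . . . X . .
    . X X X . .
    X X X . . .
    . X . . . .
    . . . . . .
    . . . . . .
T1:
  2·area = 11
  edge (11, 0)→(2, 14): d=(-9,14) inclusive
  edge (2, 14)→(7, 5): d=(5,-9) inclusive
  edge (7, 5)→(11, 0): d=(4,-5) inclusive
    (4,1)@(9, 3): e=[1,8,2] → X
    (5,1)@(11, 3): e=[-27,26,12] → .
    (3,2)@(7, 5): e=[11,0,0] → X  [on edge]
    (4,2)@(9, 5): e=[-17,18,10] → .
    (3,3)@(7, 7): e=[-7,10,8] → .
    (2,4)@(5, 9): e=[3,2,6] → X
    (3,4)@(7, 9): e=[-25,20,16] → .
    (2,5)@(5, 11): e=[-15,12,14] → .
  covered (3 px):
    . . . . . .
    . . . . X .
    . . . X . .
    . . . . . .
    . . X . . .
    . . . . . .
    . . . . . .

Final: [[4,1],[3,2],[2,4]]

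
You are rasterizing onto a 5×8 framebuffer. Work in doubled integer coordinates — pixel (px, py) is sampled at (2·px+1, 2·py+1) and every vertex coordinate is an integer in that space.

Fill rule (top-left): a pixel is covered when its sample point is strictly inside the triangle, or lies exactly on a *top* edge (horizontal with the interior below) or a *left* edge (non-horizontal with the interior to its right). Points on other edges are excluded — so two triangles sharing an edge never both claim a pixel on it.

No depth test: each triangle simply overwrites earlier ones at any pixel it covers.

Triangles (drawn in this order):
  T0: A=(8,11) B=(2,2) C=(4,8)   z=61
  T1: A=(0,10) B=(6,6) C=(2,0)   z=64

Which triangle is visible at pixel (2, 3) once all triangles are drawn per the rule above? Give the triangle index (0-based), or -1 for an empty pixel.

T0:
  2·area = 18  (B↔C swapped to make it positive)
  edge (8, 11)→(4, 8): d=(-4,-3) top-left  bias=+0
  edge (4, 8)→(2, 2): d=(-2,-6) top-left  bias=+0
  edge (2, 2)→(8, 11): d=(6,9) right/bottom  bias=-1
    (1,2)@(3, 5): e=[9,0,9] → █  [on edge]
    (2,2)@(5, 5): e=[15,12,-9] → ·
    (1,3)@(3, 7): e=[1,-4,21] → ·
    (2,3)@(5, 7): e=[7,8,3] → █
    (3,3)@(7, 7): e=[13,20,-15] → ·
    (2,4)@(5, 9): e=[-1,4,15] → ·
    (2,5)@(5, 11): e=[-9,0,27] → ·  [on edge]
  covered (2 px):
    · · · · ·
    · · · · ·
    · █ · · ·
    · · █ · ·
    · · · · ·
    · · · · ·
    · · · · ·
    · · · · ·
T1:
  2·area = 52  (B↔C swapped to make it positive)
  edge (0, 10)→(2, 0): d=(2,-10) top-left  bias=+0
  edge (2, 0)→(6, 6): d=(4,6) right/bottom  bias=-1
  edge (6, 6)→(0, 10): d=(-6,4) right/bottom  bias=-1
    (1,1)@(3, 3): e=[16,6,30] → █
    (2,1)@(5, 3): e=[36,-6,22] → ·
    (0,2)@(1, 5): e=[0,26,26] → █  [on edge]
    (2,2)@(5, 5): e=[40,2,10] → █
    (3,2)@(7, 5): e=[60,-10,2] → ·
    (0,3)@(1, 7): e=[4,34,14] → █
    (2,3)@(5, 7): e=[44,10,-2] → ·
    (0,4)@(1, 9): e=[8,42,2] → █
    (1,4)@(3, 9): e=[28,30,-6] → ·
    (0,5)@(1, 11): e=[12,50,-10] → ·
  covered (7 px):
    · · · · ·
    · █ · · ·
    █ █ █ · ·
    █ █ · · ·
    █ · · · ·
    · · · · ·
    · · · · ·
    · · · · ·

Z-buffer (winner per pixel, '.' = empty):
  . . . . .
  . 1 . . .
  1 1 1 . .
  1 1 0 . .
  1 . . . .
  . . . . .
  . . . . .
  . . . . .

Result: 0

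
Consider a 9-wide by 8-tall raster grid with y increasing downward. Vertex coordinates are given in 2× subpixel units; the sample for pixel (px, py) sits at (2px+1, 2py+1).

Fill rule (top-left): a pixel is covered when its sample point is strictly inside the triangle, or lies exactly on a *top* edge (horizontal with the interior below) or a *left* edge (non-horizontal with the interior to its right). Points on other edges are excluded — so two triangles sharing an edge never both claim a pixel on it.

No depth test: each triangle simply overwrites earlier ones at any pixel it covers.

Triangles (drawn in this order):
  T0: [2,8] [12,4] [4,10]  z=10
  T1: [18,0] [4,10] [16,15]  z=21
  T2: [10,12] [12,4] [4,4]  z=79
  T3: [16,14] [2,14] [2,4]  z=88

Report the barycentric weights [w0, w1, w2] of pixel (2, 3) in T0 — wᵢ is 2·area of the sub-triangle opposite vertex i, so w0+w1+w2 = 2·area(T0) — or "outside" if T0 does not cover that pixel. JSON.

T0:
  2·area = 28
  edge (2, 8)→(12, 4): d=(10,-4) top-left  bias=+0
  edge (12, 4)→(4, 10): d=(-8,6) right/bottom  bias=-1
  edge (4, 10)→(2, 8): d=(-2,-2) top-left  bias=+0
    (0,3)@(1, 7): e=[-14,42,0] → ·  [on edge]
    (2,3)@(5, 7): e=[2,18,8] → █
    (3,3)@(7, 7): e=[10,6,12] → █
    (4,3)@(9, 7): e=[18,-6,16] → ·
    (1,4)@(3, 9): e=[14,14,0] → █  [on edge]
    (3,4)@(7, 9): e=[30,-10,8] → ·
    (1,5)@(3, 11): e=[34,-2,-4] → ·
    (2,5)@(5, 11): e=[42,-14,0] → ·  [on edge]
    (3,6)@(7, 13): e=[70,-42,0] → ·  [on edge]
    (4,7)@(9, 15): e=[98,-70,0] → ·  [on edge]
  covered (4 px):
    · · · · · · · · ·
    · · · · · · · · ·
    · · · · · · · · ·
    · · █ █ · · · · ·
    · █ █ · · · · · ·
    · · · · · · · · ·
    · · · · · · · · ·
    · · · · · · · · ·
T1:
  2·area = 190  (B↔C swapped to make it positive)
  edge (18, 0)→(16, 15): d=(-2,15) right/bottom  bias=-1
  edge (16, 15)→(4, 10): d=(-12,-5) top-left  bias=+0
  edge (4, 10)→(18, 0): d=(14,-10) top-left  bias=+0
    (8,0)@(17, 1): e=[13,173,4] → █
    (7,1)@(15, 3): e=[39,139,12] → █
    (5,2)@(11, 5): e=[95,95,0] → █  [on edge]
    (6,2)@(13, 5): e=[65,105,20] → █
    (4,3)@(9, 7): e=[121,61,8] → █
    (3,4)@(7, 9): e=[147,27,16] → █
    (8,4)@(17, 9): e=[-3,77,116] → ·
    (3,5)@(7, 11): e=[143,3,44] → █
    (8,5)@(17, 11): e=[-7,53,144] → ·
    (3,6)@(7, 13): e=[139,-21,72] → ·
    (4,6)@(9, 13): e=[109,-11,92] → ·
    (5,6)@(11, 13): e=[79,-1,112] → ·
  covered (24 px):
    · · · · · · · · █
    · · · · · · · █ █
    · · · · · █ █ █ █
    · · · · █ █ █ █ █
    · · · █ █ █ █ █ ·
    · · · █ █ █ █ █ ·
    · · · · · · █ █ ·
    · · · · · · · · ·
T2:
  2·area = 64  (B↔C swapped to make it positive)
  edge (10, 12)→(4, 4): d=(-6,-8) top-left  bias=+0
  edge (4, 4)→(12, 4): d=(8,0) top-left  bias=+0
  edge (12, 4)→(10, 12): d=(-2,8) right/bottom  bias=-1
    (2,2)@(5, 5): e=[2,8,54] → █
    (3,2)@(7, 5): e=[18,8,38] → █
    (4,2)@(9, 5): e=[34,8,22] → █
    (5,2)@(11, 5): e=[50,8,6] → █
    (6,2)@(13, 5): e=[66,8,-10] → ·
    (2,3)@(5, 7): e=[-10,24,50] → ·
    (3,3)@(7, 7): e=[6,24,34] → █
    (6,3)@(13, 7): e=[54,24,-14] → ·
    (3,4)@(7, 9): e=[-6,40,30] → ·
    (4,4)@(9, 9): e=[10,40,14] → █
    (5,4)@(11, 9): e=[26,40,-2] → ·
    (4,5)@(9, 11): e=[-2,56,10] → ·
  covered (8 px):
    · · · · · · · · ·
    · · · · · · · · ·
    · · █ █ █ █ · · ·
    · · · █ █ █ · · ·
    · · · · █ · · · ·
    · · · · · · · · ·
    · · · · · · · · ·
    · · · · · · · · ·
T3:
  2·area = 140
  edge (16, 14)→(2, 14): d=(-14,0) right/bottom  bias=-1
  edge (2, 14)→(2, 4): d=(0,-10) top-left  bias=+0
  edge (2, 4)→(16, 14): d=(14,10) right/bottom  bias=-1
    (1,2)@(3, 5): e=[126,10,4] → █
    (2,2)@(5, 5): e=[126,30,-16] → ·
    (1,3)@(3, 7): e=[98,10,32] → █
    (2,3)@(5, 7): e=[98,30,12] → █
    (3,3)@(7, 7): e=[98,50,-8] → ·
    (1,4)@(3, 9): e=[70,10,60] → █
    (3,4)@(7, 9): e=[70,50,20] → █
    (4,4)@(9, 9): e=[70,70,0] → ·  [on edge]
    (1,5)@(3, 11): e=[42,10,88] → █
    (4,5)@(9, 11): e=[42,70,28] → █
    (5,5)@(11, 11): e=[42,90,8] → █
    (6,5)@(13, 11): e=[42,110,-12] → ·
  covered (17 px):
    · · · · · · · · ·
    · · · · · · · · ·
    · █ · · · · · · ·
    · █ █ · · · · · ·
    · █ █ █ · · · · ·
    · █ █ █ █ █ · · ·
    · █ █ █ █ █ █ · ·
    · · · · · · · · ·

Answer: [18,8,2]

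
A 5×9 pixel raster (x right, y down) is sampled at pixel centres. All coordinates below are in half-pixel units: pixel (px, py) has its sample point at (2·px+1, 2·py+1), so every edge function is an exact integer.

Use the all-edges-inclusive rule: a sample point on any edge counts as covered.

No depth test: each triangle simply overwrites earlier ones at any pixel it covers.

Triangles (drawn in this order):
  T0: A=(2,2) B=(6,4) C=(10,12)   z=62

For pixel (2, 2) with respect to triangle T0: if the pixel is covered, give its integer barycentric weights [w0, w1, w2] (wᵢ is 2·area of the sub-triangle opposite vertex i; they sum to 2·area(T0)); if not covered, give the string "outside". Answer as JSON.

T0:
  2·area = 24
  edge (2, 2)→(6, 4): d=(4,2) inclusive
  edge (6, 4)→(10, 12): d=(4,8) inclusive
  edge (10, 12)→(2, 2): d=(-8,-10) inclusive
    (1,1)@(3, 3): e=[2,20,2] → #
    (2,1)@(5, 3): e=[-2,4,22] → ·
    (1,2)@(3, 5): e=[10,28,-14] → ·
    (2,2)@(5, 5): e=[6,12,6] → #
    (3,2)@(7, 5): e=[2,-4,26] → ·
    (2,3)@(5, 7): e=[14,20,-10] → ·
    (3,3)@(7, 7): e=[10,4,10] → #
    (4,3)@(9, 7): e=[6,-12,30] → ·
    (3,4)@(7, 9): e=[18,12,-6] → ·
  covered (3 px):
    · · · · ·
    · # · · ·
    · · # · ·
    · · · # ·
    · · · · ·
    · · · · ·
    · · · · ·
    · · · · ·
    · · · · ·

Answer: [12,6,6]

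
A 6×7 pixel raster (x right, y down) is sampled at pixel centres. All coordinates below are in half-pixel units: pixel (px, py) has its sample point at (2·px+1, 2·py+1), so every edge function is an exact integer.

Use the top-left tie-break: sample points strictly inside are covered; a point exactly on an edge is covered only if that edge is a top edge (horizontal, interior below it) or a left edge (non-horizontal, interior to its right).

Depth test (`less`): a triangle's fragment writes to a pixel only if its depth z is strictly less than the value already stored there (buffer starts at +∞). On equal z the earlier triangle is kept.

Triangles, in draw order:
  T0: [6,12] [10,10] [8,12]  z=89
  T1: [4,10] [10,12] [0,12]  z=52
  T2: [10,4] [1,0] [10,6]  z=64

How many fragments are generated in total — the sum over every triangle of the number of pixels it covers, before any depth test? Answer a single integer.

T0:
  2·area = 4
  edge (6, 12)→(10, 10): d=(4,-2) top-left  bias=+0
  edge (10, 10)→(8, 12): d=(-2,2) right/bottom  bias=-1
  edge (8, 12)→(6, 12): d=(-2,0) right/bottom  bias=-1
    (5,4)@(11, 9): e=[-2,0,6] → ·  [on edge]
    (4,5)@(9, 11): e=[2,0,2] → ·  [on edge]
    (3,6)@(7, 13): e=[6,0,-2] → ·  [on edge]
  covered (0 px):
    · · · · · ·
    · · · · · ·
    · · · · · ·
    · · · · · ·
    · · · · · ·
    · · · · · ·
    · · · · · ·
T1:
  2·area = 20
  edge (4, 10)→(10, 12): d=(6,2) right/bottom  bias=-1
  edge (10, 12)→(0, 12): d=(-10,0) right/bottom  bias=-1
  edge (0, 12)→(4, 10): d=(4,-2) top-left  bias=+0
    (0,4)@(1, 9): e=[0,30,-10] → ·  [on edge]
    (1,5)@(3, 11): e=[8,10,2] → #
    (2,5)@(5, 11): e=[4,10,6] → #
    (3,5)@(7, 11): e=[0,10,10] → ·  [on edge]
    (1,6)@(3, 13): e=[20,-10,10] → ·
    (2,6)@(5, 13): e=[16,-10,14] → ·
  covered (2 px):
    · · · · · ·
    · · · · · ·
    · · · · · ·
    · · · · · ·
    · · · · · ·
    · # # · · ·
    · · · · · ·
T2:
  2·area = 18  (B↔C swapped to make it positive)
  edge (10, 4)→(10, 6): d=(0,2) right/bottom  bias=-1
  edge (10, 6)→(1, 0): d=(-9,-6) top-left  bias=+0
  edge (1, 0)→(10, 4): d=(9,4) right/bottom  bias=-1
    (1,0)@(3, 1): e=[14,3,1] → #
    (2,0)@(5, 1): e=[10,15,-7] → ·
    (1,1)@(3, 3): e=[14,-15,19] → ·
    (3,1)@(7, 3): e=[6,9,3] → #
    (4,1)@(9, 3): e=[2,21,-5] → ·
    (3,2)@(7, 5): e=[6,-9,21] → ·
    (4,2)@(9, 5): e=[2,3,13] → #
    (5,2)@(11, 5): e=[-2,15,5] → ·
    (4,3)@(9, 7): e=[2,-15,31] → ·
  covered (3 px):
    · # · · · ·
    · · · # · ·
    · · · · # ·
    · · · · · ·
    · · · · · ·
    · · · · · ·
    · · · · · ·

Answer: 5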